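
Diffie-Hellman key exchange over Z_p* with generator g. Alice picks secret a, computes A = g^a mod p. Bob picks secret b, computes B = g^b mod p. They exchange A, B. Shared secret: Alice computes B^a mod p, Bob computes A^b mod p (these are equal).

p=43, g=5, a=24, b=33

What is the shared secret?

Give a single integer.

Answer: 35

Derivation:
A = 5^24 mod 43  (bits of 24 = 11000)
  bit 0 = 1: r = r^2 * 5 mod 43 = 1^2 * 5 = 1*5 = 5
  bit 1 = 1: r = r^2 * 5 mod 43 = 5^2 * 5 = 25*5 = 39
  bit 2 = 0: r = r^2 mod 43 = 39^2 = 16
  bit 3 = 0: r = r^2 mod 43 = 16^2 = 41
  bit 4 = 0: r = r^2 mod 43 = 41^2 = 4
  -> A = 4
B = 5^33 mod 43  (bits of 33 = 100001)
  bit 0 = 1: r = r^2 * 5 mod 43 = 1^2 * 5 = 1*5 = 5
  bit 1 = 0: r = r^2 mod 43 = 5^2 = 25
  bit 2 = 0: r = r^2 mod 43 = 25^2 = 23
  bit 3 = 0: r = r^2 mod 43 = 23^2 = 13
  bit 4 = 0: r = r^2 mod 43 = 13^2 = 40
  bit 5 = 1: r = r^2 * 5 mod 43 = 40^2 * 5 = 9*5 = 2
  -> B = 2
s = B^a = 2^24 mod 43  (bits of 24 = 11000)
  bit 0 = 1: r = r^2 * 2 mod 43 = 1^2 * 2 = 1*2 = 2
  bit 1 = 1: r = r^2 * 2 mod 43 = 2^2 * 2 = 4*2 = 8
  bit 2 = 0: r = r^2 mod 43 = 8^2 = 21
  bit 3 = 0: r = r^2 mod 43 = 21^2 = 11
  bit 4 = 0: r = r^2 mod 43 = 11^2 = 35
  -> s = B^a = 35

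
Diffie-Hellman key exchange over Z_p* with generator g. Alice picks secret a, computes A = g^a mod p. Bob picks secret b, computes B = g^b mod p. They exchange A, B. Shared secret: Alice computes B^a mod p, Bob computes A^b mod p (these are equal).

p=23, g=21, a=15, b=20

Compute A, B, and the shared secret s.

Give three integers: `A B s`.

Answer: 7 6 8

Derivation:
A = 21^15 mod 23  (bits of 15 = 1111)
  bit 0 = 1: r = r^2 * 21 mod 23 = 1^2 * 21 = 1*21 = 21
  bit 1 = 1: r = r^2 * 21 mod 23 = 21^2 * 21 = 4*21 = 15
  bit 2 = 1: r = r^2 * 21 mod 23 = 15^2 * 21 = 18*21 = 10
  bit 3 = 1: r = r^2 * 21 mod 23 = 10^2 * 21 = 8*21 = 7
  -> A = 7
B = 21^20 mod 23  (bits of 20 = 10100)
  bit 0 = 1: r = r^2 * 21 mod 23 = 1^2 * 21 = 1*21 = 21
  bit 1 = 0: r = r^2 mod 23 = 21^2 = 4
  bit 2 = 1: r = r^2 * 21 mod 23 = 4^2 * 21 = 16*21 = 14
  bit 3 = 0: r = r^2 mod 23 = 14^2 = 12
  bit 4 = 0: r = r^2 mod 23 = 12^2 = 6
  -> B = 6
s = B^a = 6^15 mod 23  (bits of 15 = 1111)
  bit 0 = 1: r = r^2 * 6 mod 23 = 1^2 * 6 = 1*6 = 6
  bit 1 = 1: r = r^2 * 6 mod 23 = 6^2 * 6 = 13*6 = 9
  bit 2 = 1: r = r^2 * 6 mod 23 = 9^2 * 6 = 12*6 = 3
  bit 3 = 1: r = r^2 * 6 mod 23 = 3^2 * 6 = 9*6 = 8
  -> s = B^a = 8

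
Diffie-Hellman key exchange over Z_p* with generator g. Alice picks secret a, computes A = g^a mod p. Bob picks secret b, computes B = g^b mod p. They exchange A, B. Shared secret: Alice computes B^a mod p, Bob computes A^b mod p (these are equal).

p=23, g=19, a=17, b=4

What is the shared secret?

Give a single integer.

Answer: 16

Derivation:
A = 19^17 mod 23  (bits of 17 = 10001)
  bit 0 = 1: r = r^2 * 19 mod 23 = 1^2 * 19 = 1*19 = 19
  bit 1 = 0: r = r^2 mod 23 = 19^2 = 16
  bit 2 = 0: r = r^2 mod 23 = 16^2 = 3
  bit 3 = 0: r = r^2 mod 23 = 3^2 = 9
  bit 4 = 1: r = r^2 * 19 mod 23 = 9^2 * 19 = 12*19 = 21
  -> A = 21
B = 19^4 mod 23  (bits of 4 = 100)
  bit 0 = 1: r = r^2 * 19 mod 23 = 1^2 * 19 = 1*19 = 19
  bit 1 = 0: r = r^2 mod 23 = 19^2 = 16
  bit 2 = 0: r = r^2 mod 23 = 16^2 = 3
  -> B = 3
s = B^a = 3^17 mod 23  (bits of 17 = 10001)
  bit 0 = 1: r = r^2 * 3 mod 23 = 1^2 * 3 = 1*3 = 3
  bit 1 = 0: r = r^2 mod 23 = 3^2 = 9
  bit 2 = 0: r = r^2 mod 23 = 9^2 = 12
  bit 3 = 0: r = r^2 mod 23 = 12^2 = 6
  bit 4 = 1: r = r^2 * 3 mod 23 = 6^2 * 3 = 13*3 = 16
  -> s = B^a = 16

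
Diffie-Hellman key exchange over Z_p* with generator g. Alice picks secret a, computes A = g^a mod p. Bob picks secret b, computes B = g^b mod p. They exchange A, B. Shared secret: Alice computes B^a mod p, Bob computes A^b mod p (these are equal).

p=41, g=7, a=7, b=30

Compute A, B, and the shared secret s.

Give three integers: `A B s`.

Answer: 17 32 9

Derivation:
A = 7^7 mod 41  (bits of 7 = 111)
  bit 0 = 1: r = r^2 * 7 mod 41 = 1^2 * 7 = 1*7 = 7
  bit 1 = 1: r = r^2 * 7 mod 41 = 7^2 * 7 = 8*7 = 15
  bit 2 = 1: r = r^2 * 7 mod 41 = 15^2 * 7 = 20*7 = 17
  -> A = 17
B = 7^30 mod 41  (bits of 30 = 11110)
  bit 0 = 1: r = r^2 * 7 mod 41 = 1^2 * 7 = 1*7 = 7
  bit 1 = 1: r = r^2 * 7 mod 41 = 7^2 * 7 = 8*7 = 15
  bit 2 = 1: r = r^2 * 7 mod 41 = 15^2 * 7 = 20*7 = 17
  bit 3 = 1: r = r^2 * 7 mod 41 = 17^2 * 7 = 2*7 = 14
  bit 4 = 0: r = r^2 mod 41 = 14^2 = 32
  -> B = 32
s = B^a = 32^7 mod 41  (bits of 7 = 111)
  bit 0 = 1: r = r^2 * 32 mod 41 = 1^2 * 32 = 1*32 = 32
  bit 1 = 1: r = r^2 * 32 mod 41 = 32^2 * 32 = 40*32 = 9
  bit 2 = 1: r = r^2 * 32 mod 41 = 9^2 * 32 = 40*32 = 9
  -> s = B^a = 9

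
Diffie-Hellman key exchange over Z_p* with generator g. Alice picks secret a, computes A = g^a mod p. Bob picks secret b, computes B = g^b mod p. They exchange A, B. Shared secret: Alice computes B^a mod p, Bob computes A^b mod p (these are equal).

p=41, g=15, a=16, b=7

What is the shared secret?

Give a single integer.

A = 15^16 mod 41  (bits of 16 = 10000)
  bit 0 = 1: r = r^2 * 15 mod 41 = 1^2 * 15 = 1*15 = 15
  bit 1 = 0: r = r^2 mod 41 = 15^2 = 20
  bit 2 = 0: r = r^2 mod 41 = 20^2 = 31
  bit 3 = 0: r = r^2 mod 41 = 31^2 = 18
  bit 4 = 0: r = r^2 mod 41 = 18^2 = 37
  -> A = 37
B = 15^7 mod 41  (bits of 7 = 111)
  bit 0 = 1: r = r^2 * 15 mod 41 = 1^2 * 15 = 1*15 = 15
  bit 1 = 1: r = r^2 * 15 mod 41 = 15^2 * 15 = 20*15 = 13
  bit 2 = 1: r = r^2 * 15 mod 41 = 13^2 * 15 = 5*15 = 34
  -> B = 34
s = B^a = 34^16 mod 41  (bits of 16 = 10000)
  bit 0 = 1: r = r^2 * 34 mod 41 = 1^2 * 34 = 1*34 = 34
  bit 1 = 0: r = r^2 mod 41 = 34^2 = 8
  bit 2 = 0: r = r^2 mod 41 = 8^2 = 23
  bit 3 = 0: r = r^2 mod 41 = 23^2 = 37
  bit 4 = 0: r = r^2 mod 41 = 37^2 = 16
  -> s = B^a = 16

Answer: 16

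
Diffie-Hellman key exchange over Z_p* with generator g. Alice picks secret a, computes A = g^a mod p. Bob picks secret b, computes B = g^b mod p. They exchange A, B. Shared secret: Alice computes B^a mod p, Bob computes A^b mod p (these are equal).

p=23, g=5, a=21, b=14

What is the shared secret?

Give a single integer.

Answer: 16

Derivation:
A = 5^21 mod 23  (bits of 21 = 10101)
  bit 0 = 1: r = r^2 * 5 mod 23 = 1^2 * 5 = 1*5 = 5
  bit 1 = 0: r = r^2 mod 23 = 5^2 = 2
  bit 2 = 1: r = r^2 * 5 mod 23 = 2^2 * 5 = 4*5 = 20
  bit 3 = 0: r = r^2 mod 23 = 20^2 = 9
  bit 4 = 1: r = r^2 * 5 mod 23 = 9^2 * 5 = 12*5 = 14
  -> A = 14
B = 5^14 mod 23  (bits of 14 = 1110)
  bit 0 = 1: r = r^2 * 5 mod 23 = 1^2 * 5 = 1*5 = 5
  bit 1 = 1: r = r^2 * 5 mod 23 = 5^2 * 5 = 2*5 = 10
  bit 2 = 1: r = r^2 * 5 mod 23 = 10^2 * 5 = 8*5 = 17
  bit 3 = 0: r = r^2 mod 23 = 17^2 = 13
  -> B = 13
s = B^a = 13^21 mod 23  (bits of 21 = 10101)
  bit 0 = 1: r = r^2 * 13 mod 23 = 1^2 * 13 = 1*13 = 13
  bit 1 = 0: r = r^2 mod 23 = 13^2 = 8
  bit 2 = 1: r = r^2 * 13 mod 23 = 8^2 * 13 = 18*13 = 4
  bit 3 = 0: r = r^2 mod 23 = 4^2 = 16
  bit 4 = 1: r = r^2 * 13 mod 23 = 16^2 * 13 = 3*13 = 16
  -> s = B^a = 16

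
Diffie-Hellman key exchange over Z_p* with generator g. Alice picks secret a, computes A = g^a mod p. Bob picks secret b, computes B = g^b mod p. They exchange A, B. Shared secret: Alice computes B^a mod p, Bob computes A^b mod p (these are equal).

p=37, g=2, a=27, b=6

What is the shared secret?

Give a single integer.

A = 2^27 mod 37  (bits of 27 = 11011)
  bit 0 = 1: r = r^2 * 2 mod 37 = 1^2 * 2 = 1*2 = 2
  bit 1 = 1: r = r^2 * 2 mod 37 = 2^2 * 2 = 4*2 = 8
  bit 2 = 0: r = r^2 mod 37 = 8^2 = 27
  bit 3 = 1: r = r^2 * 2 mod 37 = 27^2 * 2 = 26*2 = 15
  bit 4 = 1: r = r^2 * 2 mod 37 = 15^2 * 2 = 3*2 = 6
  -> A = 6
B = 2^6 mod 37  (bits of 6 = 110)
  bit 0 = 1: r = r^2 * 2 mod 37 = 1^2 * 2 = 1*2 = 2
  bit 1 = 1: r = r^2 * 2 mod 37 = 2^2 * 2 = 4*2 = 8
  bit 2 = 0: r = r^2 mod 37 = 8^2 = 27
  -> B = 27
s = B^a = 27^27 mod 37  (bits of 27 = 11011)
  bit 0 = 1: r = r^2 * 27 mod 37 = 1^2 * 27 = 1*27 = 27
  bit 1 = 1: r = r^2 * 27 mod 37 = 27^2 * 27 = 26*27 = 36
  bit 2 = 0: r = r^2 mod 37 = 36^2 = 1
  bit 3 = 1: r = r^2 * 27 mod 37 = 1^2 * 27 = 1*27 = 27
  bit 4 = 1: r = r^2 * 27 mod 37 = 27^2 * 27 = 26*27 = 36
  -> s = B^a = 36

Answer: 36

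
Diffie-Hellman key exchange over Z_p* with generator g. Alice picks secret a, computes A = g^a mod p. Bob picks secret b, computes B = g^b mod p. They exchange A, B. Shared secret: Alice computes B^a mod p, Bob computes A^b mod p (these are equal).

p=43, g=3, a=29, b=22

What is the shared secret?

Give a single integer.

A = 3^29 mod 43  (bits of 29 = 11101)
  bit 0 = 1: r = r^2 * 3 mod 43 = 1^2 * 3 = 1*3 = 3
  bit 1 = 1: r = r^2 * 3 mod 43 = 3^2 * 3 = 9*3 = 27
  bit 2 = 1: r = r^2 * 3 mod 43 = 27^2 * 3 = 41*3 = 37
  bit 3 = 0: r = r^2 mod 43 = 37^2 = 36
  bit 4 = 1: r = r^2 * 3 mod 43 = 36^2 * 3 = 6*3 = 18
  -> A = 18
B = 3^22 mod 43  (bits of 22 = 10110)
  bit 0 = 1: r = r^2 * 3 mod 43 = 1^2 * 3 = 1*3 = 3
  bit 1 = 0: r = r^2 mod 43 = 3^2 = 9
  bit 2 = 1: r = r^2 * 3 mod 43 = 9^2 * 3 = 38*3 = 28
  bit 3 = 1: r = r^2 * 3 mod 43 = 28^2 * 3 = 10*3 = 30
  bit 4 = 0: r = r^2 mod 43 = 30^2 = 40
  -> B = 40
s = B^a = 40^29 mod 43  (bits of 29 = 11101)
  bit 0 = 1: r = r^2 * 40 mod 43 = 1^2 * 40 = 1*40 = 40
  bit 1 = 1: r = r^2 * 40 mod 43 = 40^2 * 40 = 9*40 = 16
  bit 2 = 1: r = r^2 * 40 mod 43 = 16^2 * 40 = 41*40 = 6
  bit 3 = 0: r = r^2 mod 43 = 6^2 = 36
  bit 4 = 1: r = r^2 * 40 mod 43 = 36^2 * 40 = 6*40 = 25
  -> s = B^a = 25

Answer: 25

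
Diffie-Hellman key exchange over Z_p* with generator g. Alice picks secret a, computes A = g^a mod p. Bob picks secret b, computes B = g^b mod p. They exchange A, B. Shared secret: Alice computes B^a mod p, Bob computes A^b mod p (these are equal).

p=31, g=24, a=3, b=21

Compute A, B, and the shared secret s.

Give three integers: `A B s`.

A = 24^3 mod 31  (bits of 3 = 11)
  bit 0 = 1: r = r^2 * 24 mod 31 = 1^2 * 24 = 1*24 = 24
  bit 1 = 1: r = r^2 * 24 mod 31 = 24^2 * 24 = 18*24 = 29
  -> A = 29
B = 24^21 mod 31  (bits of 21 = 10101)
  bit 0 = 1: r = r^2 * 24 mod 31 = 1^2 * 24 = 1*24 = 24
  bit 1 = 0: r = r^2 mod 31 = 24^2 = 18
  bit 2 = 1: r = r^2 * 24 mod 31 = 18^2 * 24 = 14*24 = 26
  bit 3 = 0: r = r^2 mod 31 = 26^2 = 25
  bit 4 = 1: r = r^2 * 24 mod 31 = 25^2 * 24 = 5*24 = 27
  -> B = 27
s = B^a = 27^3 mod 31  (bits of 3 = 11)
  bit 0 = 1: r = r^2 * 27 mod 31 = 1^2 * 27 = 1*27 = 27
  bit 1 = 1: r = r^2 * 27 mod 31 = 27^2 * 27 = 16*27 = 29
  -> s = B^a = 29

Answer: 29 27 29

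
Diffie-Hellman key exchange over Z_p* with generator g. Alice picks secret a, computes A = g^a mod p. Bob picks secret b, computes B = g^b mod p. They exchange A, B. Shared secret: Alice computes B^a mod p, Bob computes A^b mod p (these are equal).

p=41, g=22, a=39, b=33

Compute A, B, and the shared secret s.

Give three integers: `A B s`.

A = 22^39 mod 41  (bits of 39 = 100111)
  bit 0 = 1: r = r^2 * 22 mod 41 = 1^2 * 22 = 1*22 = 22
  bit 1 = 0: r = r^2 mod 41 = 22^2 = 33
  bit 2 = 0: r = r^2 mod 41 = 33^2 = 23
  bit 3 = 1: r = r^2 * 22 mod 41 = 23^2 * 22 = 37*22 = 35
  bit 4 = 1: r = r^2 * 22 mod 41 = 35^2 * 22 = 36*22 = 13
  bit 5 = 1: r = r^2 * 22 mod 41 = 13^2 * 22 = 5*22 = 28
  -> A = 28
B = 22^33 mod 41  (bits of 33 = 100001)
  bit 0 = 1: r = r^2 * 22 mod 41 = 1^2 * 22 = 1*22 = 22
  bit 1 = 0: r = r^2 mod 41 = 22^2 = 33
  bit 2 = 0: r = r^2 mod 41 = 33^2 = 23
  bit 3 = 0: r = r^2 mod 41 = 23^2 = 37
  bit 4 = 0: r = r^2 mod 41 = 37^2 = 16
  bit 5 = 1: r = r^2 * 22 mod 41 = 16^2 * 22 = 10*22 = 15
  -> B = 15
s = B^a = 15^39 mod 41  (bits of 39 = 100111)
  bit 0 = 1: r = r^2 * 15 mod 41 = 1^2 * 15 = 1*15 = 15
  bit 1 = 0: r = r^2 mod 41 = 15^2 = 20
  bit 2 = 0: r = r^2 mod 41 = 20^2 = 31
  bit 3 = 1: r = r^2 * 15 mod 41 = 31^2 * 15 = 18*15 = 24
  bit 4 = 1: r = r^2 * 15 mod 41 = 24^2 * 15 = 2*15 = 30
  bit 5 = 1: r = r^2 * 15 mod 41 = 30^2 * 15 = 39*15 = 11
  -> s = B^a = 11

Answer: 28 15 11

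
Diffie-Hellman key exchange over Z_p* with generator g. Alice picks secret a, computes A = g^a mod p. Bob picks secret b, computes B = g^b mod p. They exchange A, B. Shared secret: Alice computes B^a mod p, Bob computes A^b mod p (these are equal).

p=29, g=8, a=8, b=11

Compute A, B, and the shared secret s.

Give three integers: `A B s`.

A = 8^8 mod 29  (bits of 8 = 1000)
  bit 0 = 1: r = r^2 * 8 mod 29 = 1^2 * 8 = 1*8 = 8
  bit 1 = 0: r = r^2 mod 29 = 8^2 = 6
  bit 2 = 0: r = r^2 mod 29 = 6^2 = 7
  bit 3 = 0: r = r^2 mod 29 = 7^2 = 20
  -> A = 20
B = 8^11 mod 29  (bits of 11 = 1011)
  bit 0 = 1: r = r^2 * 8 mod 29 = 1^2 * 8 = 1*8 = 8
  bit 1 = 0: r = r^2 mod 29 = 8^2 = 6
  bit 2 = 1: r = r^2 * 8 mod 29 = 6^2 * 8 = 7*8 = 27
  bit 3 = 1: r = r^2 * 8 mod 29 = 27^2 * 8 = 4*8 = 3
  -> B = 3
s = B^a = 3^8 mod 29  (bits of 8 = 1000)
  bit 0 = 1: r = r^2 * 3 mod 29 = 1^2 * 3 = 1*3 = 3
  bit 1 = 0: r = r^2 mod 29 = 3^2 = 9
  bit 2 = 0: r = r^2 mod 29 = 9^2 = 23
  bit 3 = 0: r = r^2 mod 29 = 23^2 = 7
  -> s = B^a = 7

Answer: 20 3 7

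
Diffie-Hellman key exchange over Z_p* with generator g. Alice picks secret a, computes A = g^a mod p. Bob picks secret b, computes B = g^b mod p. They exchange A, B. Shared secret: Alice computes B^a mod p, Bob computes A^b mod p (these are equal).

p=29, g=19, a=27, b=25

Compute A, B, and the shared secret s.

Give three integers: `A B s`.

Answer: 26 2 15

Derivation:
A = 19^27 mod 29  (bits of 27 = 11011)
  bit 0 = 1: r = r^2 * 19 mod 29 = 1^2 * 19 = 1*19 = 19
  bit 1 = 1: r = r^2 * 19 mod 29 = 19^2 * 19 = 13*19 = 15
  bit 2 = 0: r = r^2 mod 29 = 15^2 = 22
  bit 3 = 1: r = r^2 * 19 mod 29 = 22^2 * 19 = 20*19 = 3
  bit 4 = 1: r = r^2 * 19 mod 29 = 3^2 * 19 = 9*19 = 26
  -> A = 26
B = 19^25 mod 29  (bits of 25 = 11001)
  bit 0 = 1: r = r^2 * 19 mod 29 = 1^2 * 19 = 1*19 = 19
  bit 1 = 1: r = r^2 * 19 mod 29 = 19^2 * 19 = 13*19 = 15
  bit 2 = 0: r = r^2 mod 29 = 15^2 = 22
  bit 3 = 0: r = r^2 mod 29 = 22^2 = 20
  bit 4 = 1: r = r^2 * 19 mod 29 = 20^2 * 19 = 23*19 = 2
  -> B = 2
s = B^a = 2^27 mod 29  (bits of 27 = 11011)
  bit 0 = 1: r = r^2 * 2 mod 29 = 1^2 * 2 = 1*2 = 2
  bit 1 = 1: r = r^2 * 2 mod 29 = 2^2 * 2 = 4*2 = 8
  bit 2 = 0: r = r^2 mod 29 = 8^2 = 6
  bit 3 = 1: r = r^2 * 2 mod 29 = 6^2 * 2 = 7*2 = 14
  bit 4 = 1: r = r^2 * 2 mod 29 = 14^2 * 2 = 22*2 = 15
  -> s = B^a = 15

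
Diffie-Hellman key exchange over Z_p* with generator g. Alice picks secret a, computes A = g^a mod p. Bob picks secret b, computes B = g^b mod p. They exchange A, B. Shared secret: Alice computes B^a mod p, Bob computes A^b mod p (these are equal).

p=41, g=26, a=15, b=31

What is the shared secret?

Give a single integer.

A = 26^15 mod 41  (bits of 15 = 1111)
  bit 0 = 1: r = r^2 * 26 mod 41 = 1^2 * 26 = 1*26 = 26
  bit 1 = 1: r = r^2 * 26 mod 41 = 26^2 * 26 = 20*26 = 28
  bit 2 = 1: r = r^2 * 26 mod 41 = 28^2 * 26 = 5*26 = 7
  bit 3 = 1: r = r^2 * 26 mod 41 = 7^2 * 26 = 8*26 = 3
  -> A = 3
B = 26^31 mod 41  (bits of 31 = 11111)
  bit 0 = 1: r = r^2 * 26 mod 41 = 1^2 * 26 = 1*26 = 26
  bit 1 = 1: r = r^2 * 26 mod 41 = 26^2 * 26 = 20*26 = 28
  bit 2 = 1: r = r^2 * 26 mod 41 = 28^2 * 26 = 5*26 = 7
  bit 3 = 1: r = r^2 * 26 mod 41 = 7^2 * 26 = 8*26 = 3
  bit 4 = 1: r = r^2 * 26 mod 41 = 3^2 * 26 = 9*26 = 29
  -> B = 29
s = B^a = 29^15 mod 41  (bits of 15 = 1111)
  bit 0 = 1: r = r^2 * 29 mod 41 = 1^2 * 29 = 1*29 = 29
  bit 1 = 1: r = r^2 * 29 mod 41 = 29^2 * 29 = 21*29 = 35
  bit 2 = 1: r = r^2 * 29 mod 41 = 35^2 * 29 = 36*29 = 19
  bit 3 = 1: r = r^2 * 29 mod 41 = 19^2 * 29 = 33*29 = 14
  -> s = B^a = 14

Answer: 14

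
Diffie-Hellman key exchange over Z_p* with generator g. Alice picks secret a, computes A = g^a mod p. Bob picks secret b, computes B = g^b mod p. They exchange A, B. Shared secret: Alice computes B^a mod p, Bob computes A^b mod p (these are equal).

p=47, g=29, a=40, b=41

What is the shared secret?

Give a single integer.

A = 29^40 mod 47  (bits of 40 = 101000)
  bit 0 = 1: r = r^2 * 29 mod 47 = 1^2 * 29 = 1*29 = 29
  bit 1 = 0: r = r^2 mod 47 = 29^2 = 42
  bit 2 = 1: r = r^2 * 29 mod 47 = 42^2 * 29 = 25*29 = 20
  bit 3 = 0: r = r^2 mod 47 = 20^2 = 24
  bit 4 = 0: r = r^2 mod 47 = 24^2 = 12
  bit 5 = 0: r = r^2 mod 47 = 12^2 = 3
  -> A = 3
B = 29^41 mod 47  (bits of 41 = 101001)
  bit 0 = 1: r = r^2 * 29 mod 47 = 1^2 * 29 = 1*29 = 29
  bit 1 = 0: r = r^2 mod 47 = 29^2 = 42
  bit 2 = 1: r = r^2 * 29 mod 47 = 42^2 * 29 = 25*29 = 20
  bit 3 = 0: r = r^2 mod 47 = 20^2 = 24
  bit 4 = 0: r = r^2 mod 47 = 24^2 = 12
  bit 5 = 1: r = r^2 * 29 mod 47 = 12^2 * 29 = 3*29 = 40
  -> B = 40
s = B^a = 40^40 mod 47  (bits of 40 = 101000)
  bit 0 = 1: r = r^2 * 40 mod 47 = 1^2 * 40 = 1*40 = 40
  bit 1 = 0: r = r^2 mod 47 = 40^2 = 2
  bit 2 = 1: r = r^2 * 40 mod 47 = 2^2 * 40 = 4*40 = 19
  bit 3 = 0: r = r^2 mod 47 = 19^2 = 32
  bit 4 = 0: r = r^2 mod 47 = 32^2 = 37
  bit 5 = 0: r = r^2 mod 47 = 37^2 = 6
  -> s = B^a = 6

Answer: 6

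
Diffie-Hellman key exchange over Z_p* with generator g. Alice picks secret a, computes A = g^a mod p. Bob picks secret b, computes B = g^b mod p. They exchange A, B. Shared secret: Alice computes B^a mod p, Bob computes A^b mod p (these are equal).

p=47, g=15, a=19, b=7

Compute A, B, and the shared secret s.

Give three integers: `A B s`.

A = 15^19 mod 47  (bits of 19 = 10011)
  bit 0 = 1: r = r^2 * 15 mod 47 = 1^2 * 15 = 1*15 = 15
  bit 1 = 0: r = r^2 mod 47 = 15^2 = 37
  bit 2 = 0: r = r^2 mod 47 = 37^2 = 6
  bit 3 = 1: r = r^2 * 15 mod 47 = 6^2 * 15 = 36*15 = 23
  bit 4 = 1: r = r^2 * 15 mod 47 = 23^2 * 15 = 12*15 = 39
  -> A = 39
B = 15^7 mod 47  (bits of 7 = 111)
  bit 0 = 1: r = r^2 * 15 mod 47 = 1^2 * 15 = 1*15 = 15
  bit 1 = 1: r = r^2 * 15 mod 47 = 15^2 * 15 = 37*15 = 38
  bit 2 = 1: r = r^2 * 15 mod 47 = 38^2 * 15 = 34*15 = 40
  -> B = 40
s = B^a = 40^19 mod 47  (bits of 19 = 10011)
  bit 0 = 1: r = r^2 * 40 mod 47 = 1^2 * 40 = 1*40 = 40
  bit 1 = 0: r = r^2 mod 47 = 40^2 = 2
  bit 2 = 0: r = r^2 mod 47 = 2^2 = 4
  bit 3 = 1: r = r^2 * 40 mod 47 = 4^2 * 40 = 16*40 = 29
  bit 4 = 1: r = r^2 * 40 mod 47 = 29^2 * 40 = 42*40 = 35
  -> s = B^a = 35

Answer: 39 40 35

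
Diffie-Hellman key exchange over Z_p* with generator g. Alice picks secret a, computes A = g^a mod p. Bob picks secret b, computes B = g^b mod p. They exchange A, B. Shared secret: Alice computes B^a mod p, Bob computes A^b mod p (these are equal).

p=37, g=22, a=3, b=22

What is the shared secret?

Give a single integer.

A = 22^3 mod 37  (bits of 3 = 11)
  bit 0 = 1: r = r^2 * 22 mod 37 = 1^2 * 22 = 1*22 = 22
  bit 1 = 1: r = r^2 * 22 mod 37 = 22^2 * 22 = 3*22 = 29
  -> A = 29
B = 22^22 mod 37  (bits of 22 = 10110)
  bit 0 = 1: r = r^2 * 22 mod 37 = 1^2 * 22 = 1*22 = 22
  bit 1 = 0: r = r^2 mod 37 = 22^2 = 3
  bit 2 = 1: r = r^2 * 22 mod 37 = 3^2 * 22 = 9*22 = 13
  bit 3 = 1: r = r^2 * 22 mod 37 = 13^2 * 22 = 21*22 = 18
  bit 4 = 0: r = r^2 mod 37 = 18^2 = 28
  -> B = 28
s = B^a = 28^3 mod 37  (bits of 3 = 11)
  bit 0 = 1: r = r^2 * 28 mod 37 = 1^2 * 28 = 1*28 = 28
  bit 1 = 1: r = r^2 * 28 mod 37 = 28^2 * 28 = 7*28 = 11
  -> s = B^a = 11

Answer: 11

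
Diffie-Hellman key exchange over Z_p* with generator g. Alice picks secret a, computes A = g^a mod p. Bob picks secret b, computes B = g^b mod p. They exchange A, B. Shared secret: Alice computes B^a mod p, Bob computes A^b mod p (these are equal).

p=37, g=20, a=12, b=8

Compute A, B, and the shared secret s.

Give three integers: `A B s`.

A = 20^12 mod 37  (bits of 12 = 1100)
  bit 0 = 1: r = r^2 * 20 mod 37 = 1^2 * 20 = 1*20 = 20
  bit 1 = 1: r = r^2 * 20 mod 37 = 20^2 * 20 = 30*20 = 8
  bit 2 = 0: r = r^2 mod 37 = 8^2 = 27
  bit 3 = 0: r = r^2 mod 37 = 27^2 = 26
  -> A = 26
B = 20^8 mod 37  (bits of 8 = 1000)
  bit 0 = 1: r = r^2 * 20 mod 37 = 1^2 * 20 = 1*20 = 20
  bit 1 = 0: r = r^2 mod 37 = 20^2 = 30
  bit 2 = 0: r = r^2 mod 37 = 30^2 = 12
  bit 3 = 0: r = r^2 mod 37 = 12^2 = 33
  -> B = 33
s = B^a = 33^12 mod 37  (bits of 12 = 1100)
  bit 0 = 1: r = r^2 * 33 mod 37 = 1^2 * 33 = 1*33 = 33
  bit 1 = 1: r = r^2 * 33 mod 37 = 33^2 * 33 = 16*33 = 10
  bit 2 = 0: r = r^2 mod 37 = 10^2 = 26
  bit 3 = 0: r = r^2 mod 37 = 26^2 = 10
  -> s = B^a = 10

Answer: 26 33 10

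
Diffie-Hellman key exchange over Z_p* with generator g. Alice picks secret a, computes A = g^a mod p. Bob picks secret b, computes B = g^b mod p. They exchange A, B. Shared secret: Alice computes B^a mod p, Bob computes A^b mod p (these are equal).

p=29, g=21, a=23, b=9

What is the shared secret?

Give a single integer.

A = 21^23 mod 29  (bits of 23 = 10111)
  bit 0 = 1: r = r^2 * 21 mod 29 = 1^2 * 21 = 1*21 = 21
  bit 1 = 0: r = r^2 mod 29 = 21^2 = 6
  bit 2 = 1: r = r^2 * 21 mod 29 = 6^2 * 21 = 7*21 = 2
  bit 3 = 1: r = r^2 * 21 mod 29 = 2^2 * 21 = 4*21 = 26
  bit 4 = 1: r = r^2 * 21 mod 29 = 26^2 * 21 = 9*21 = 15
  -> A = 15
B = 21^9 mod 29  (bits of 9 = 1001)
  bit 0 = 1: r = r^2 * 21 mod 29 = 1^2 * 21 = 1*21 = 21
  bit 1 = 0: r = r^2 mod 29 = 21^2 = 6
  bit 2 = 0: r = r^2 mod 29 = 6^2 = 7
  bit 3 = 1: r = r^2 * 21 mod 29 = 7^2 * 21 = 20*21 = 14
  -> B = 14
s = B^a = 14^23 mod 29  (bits of 23 = 10111)
  bit 0 = 1: r = r^2 * 14 mod 29 = 1^2 * 14 = 1*14 = 14
  bit 1 = 0: r = r^2 mod 29 = 14^2 = 22
  bit 2 = 1: r = r^2 * 14 mod 29 = 22^2 * 14 = 20*14 = 19
  bit 3 = 1: r = r^2 * 14 mod 29 = 19^2 * 14 = 13*14 = 8
  bit 4 = 1: r = r^2 * 14 mod 29 = 8^2 * 14 = 6*14 = 26
  -> s = B^a = 26

Answer: 26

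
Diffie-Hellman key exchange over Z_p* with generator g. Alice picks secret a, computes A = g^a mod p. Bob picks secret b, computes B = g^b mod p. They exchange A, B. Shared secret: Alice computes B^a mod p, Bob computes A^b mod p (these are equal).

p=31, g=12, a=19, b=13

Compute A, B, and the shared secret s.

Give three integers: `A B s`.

Answer: 3 17 24

Derivation:
A = 12^19 mod 31  (bits of 19 = 10011)
  bit 0 = 1: r = r^2 * 12 mod 31 = 1^2 * 12 = 1*12 = 12
  bit 1 = 0: r = r^2 mod 31 = 12^2 = 20
  bit 2 = 0: r = r^2 mod 31 = 20^2 = 28
  bit 3 = 1: r = r^2 * 12 mod 31 = 28^2 * 12 = 9*12 = 15
  bit 4 = 1: r = r^2 * 12 mod 31 = 15^2 * 12 = 8*12 = 3
  -> A = 3
B = 12^13 mod 31  (bits of 13 = 1101)
  bit 0 = 1: r = r^2 * 12 mod 31 = 1^2 * 12 = 1*12 = 12
  bit 1 = 1: r = r^2 * 12 mod 31 = 12^2 * 12 = 20*12 = 23
  bit 2 = 0: r = r^2 mod 31 = 23^2 = 2
  bit 3 = 1: r = r^2 * 12 mod 31 = 2^2 * 12 = 4*12 = 17
  -> B = 17
s = B^a = 17^19 mod 31  (bits of 19 = 10011)
  bit 0 = 1: r = r^2 * 17 mod 31 = 1^2 * 17 = 1*17 = 17
  bit 1 = 0: r = r^2 mod 31 = 17^2 = 10
  bit 2 = 0: r = r^2 mod 31 = 10^2 = 7
  bit 3 = 1: r = r^2 * 17 mod 31 = 7^2 * 17 = 18*17 = 27
  bit 4 = 1: r = r^2 * 17 mod 31 = 27^2 * 17 = 16*17 = 24
  -> s = B^a = 24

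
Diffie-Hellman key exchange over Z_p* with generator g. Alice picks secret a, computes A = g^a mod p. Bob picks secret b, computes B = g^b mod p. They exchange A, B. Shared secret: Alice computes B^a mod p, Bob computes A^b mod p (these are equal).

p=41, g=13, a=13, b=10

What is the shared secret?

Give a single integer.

A = 13^13 mod 41  (bits of 13 = 1101)
  bit 0 = 1: r = r^2 * 13 mod 41 = 1^2 * 13 = 1*13 = 13
  bit 1 = 1: r = r^2 * 13 mod 41 = 13^2 * 13 = 5*13 = 24
  bit 2 = 0: r = r^2 mod 41 = 24^2 = 2
  bit 3 = 1: r = r^2 * 13 mod 41 = 2^2 * 13 = 4*13 = 11
  -> A = 11
B = 13^10 mod 41  (bits of 10 = 1010)
  bit 0 = 1: r = r^2 * 13 mod 41 = 1^2 * 13 = 1*13 = 13
  bit 1 = 0: r = r^2 mod 41 = 13^2 = 5
  bit 2 = 1: r = r^2 * 13 mod 41 = 5^2 * 13 = 25*13 = 38
  bit 3 = 0: r = r^2 mod 41 = 38^2 = 9
  -> B = 9
s = B^a = 9^13 mod 41  (bits of 13 = 1101)
  bit 0 = 1: r = r^2 * 9 mod 41 = 1^2 * 9 = 1*9 = 9
  bit 1 = 1: r = r^2 * 9 mod 41 = 9^2 * 9 = 40*9 = 32
  bit 2 = 0: r = r^2 mod 41 = 32^2 = 40
  bit 3 = 1: r = r^2 * 9 mod 41 = 40^2 * 9 = 1*9 = 9
  -> s = B^a = 9

Answer: 9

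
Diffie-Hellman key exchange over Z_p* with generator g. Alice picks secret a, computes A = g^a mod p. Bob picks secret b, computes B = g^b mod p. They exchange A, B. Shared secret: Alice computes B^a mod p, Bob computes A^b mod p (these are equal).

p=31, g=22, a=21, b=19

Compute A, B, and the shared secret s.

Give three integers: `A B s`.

A = 22^21 mod 31  (bits of 21 = 10101)
  bit 0 = 1: r = r^2 * 22 mod 31 = 1^2 * 22 = 1*22 = 22
  bit 1 = 0: r = r^2 mod 31 = 22^2 = 19
  bit 2 = 1: r = r^2 * 22 mod 31 = 19^2 * 22 = 20*22 = 6
  bit 3 = 0: r = r^2 mod 31 = 6^2 = 5
  bit 4 = 1: r = r^2 * 22 mod 31 = 5^2 * 22 = 25*22 = 23
  -> A = 23
B = 22^19 mod 31  (bits of 19 = 10011)
  bit 0 = 1: r = r^2 * 22 mod 31 = 1^2 * 22 = 1*22 = 22
  bit 1 = 0: r = r^2 mod 31 = 22^2 = 19
  bit 2 = 0: r = r^2 mod 31 = 19^2 = 20
  bit 3 = 1: r = r^2 * 22 mod 31 = 20^2 * 22 = 28*22 = 27
  bit 4 = 1: r = r^2 * 22 mod 31 = 27^2 * 22 = 16*22 = 11
  -> B = 11
s = B^a = 11^21 mod 31  (bits of 21 = 10101)
  bit 0 = 1: r = r^2 * 11 mod 31 = 1^2 * 11 = 1*11 = 11
  bit 1 = 0: r = r^2 mod 31 = 11^2 = 28
  bit 2 = 1: r = r^2 * 11 mod 31 = 28^2 * 11 = 9*11 = 6
  bit 3 = 0: r = r^2 mod 31 = 6^2 = 5
  bit 4 = 1: r = r^2 * 11 mod 31 = 5^2 * 11 = 25*11 = 27
  -> s = B^a = 27

Answer: 23 11 27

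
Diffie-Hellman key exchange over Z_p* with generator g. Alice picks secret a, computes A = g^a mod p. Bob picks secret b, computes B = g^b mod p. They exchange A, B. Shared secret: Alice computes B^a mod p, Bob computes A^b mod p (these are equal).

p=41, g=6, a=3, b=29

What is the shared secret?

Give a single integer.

Answer: 29

Derivation:
A = 6^3 mod 41  (bits of 3 = 11)
  bit 0 = 1: r = r^2 * 6 mod 41 = 1^2 * 6 = 1*6 = 6
  bit 1 = 1: r = r^2 * 6 mod 41 = 6^2 * 6 = 36*6 = 11
  -> A = 11
B = 6^29 mod 41  (bits of 29 = 11101)
  bit 0 = 1: r = r^2 * 6 mod 41 = 1^2 * 6 = 1*6 = 6
  bit 1 = 1: r = r^2 * 6 mod 41 = 6^2 * 6 = 36*6 = 11
  bit 2 = 1: r = r^2 * 6 mod 41 = 11^2 * 6 = 39*6 = 29
  bit 3 = 0: r = r^2 mod 41 = 29^2 = 21
  bit 4 = 1: r = r^2 * 6 mod 41 = 21^2 * 6 = 31*6 = 22
  -> B = 22
s = B^a = 22^3 mod 41  (bits of 3 = 11)
  bit 0 = 1: r = r^2 * 22 mod 41 = 1^2 * 22 = 1*22 = 22
  bit 1 = 1: r = r^2 * 22 mod 41 = 22^2 * 22 = 33*22 = 29
  -> s = B^a = 29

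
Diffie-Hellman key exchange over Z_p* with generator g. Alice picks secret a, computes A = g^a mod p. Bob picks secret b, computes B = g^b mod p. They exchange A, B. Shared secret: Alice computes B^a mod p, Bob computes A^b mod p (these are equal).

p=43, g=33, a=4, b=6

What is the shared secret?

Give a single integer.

A = 33^4 mod 43  (bits of 4 = 100)
  bit 0 = 1: r = r^2 * 33 mod 43 = 1^2 * 33 = 1*33 = 33
  bit 1 = 0: r = r^2 mod 43 = 33^2 = 14
  bit 2 = 0: r = r^2 mod 43 = 14^2 = 24
  -> A = 24
B = 33^6 mod 43  (bits of 6 = 110)
  bit 0 = 1: r = r^2 * 33 mod 43 = 1^2 * 33 = 1*33 = 33
  bit 1 = 1: r = r^2 * 33 mod 43 = 33^2 * 33 = 14*33 = 32
  bit 2 = 0: r = r^2 mod 43 = 32^2 = 35
  -> B = 35
s = B^a = 35^4 mod 43  (bits of 4 = 100)
  bit 0 = 1: r = r^2 * 35 mod 43 = 1^2 * 35 = 1*35 = 35
  bit 1 = 0: r = r^2 mod 43 = 35^2 = 21
  bit 2 = 0: r = r^2 mod 43 = 21^2 = 11
  -> s = B^a = 11

Answer: 11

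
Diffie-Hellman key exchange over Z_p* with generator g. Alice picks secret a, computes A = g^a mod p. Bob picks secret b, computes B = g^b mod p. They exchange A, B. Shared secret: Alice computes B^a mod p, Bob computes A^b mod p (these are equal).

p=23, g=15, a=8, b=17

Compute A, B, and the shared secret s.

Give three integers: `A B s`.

A = 15^8 mod 23  (bits of 8 = 1000)
  bit 0 = 1: r = r^2 * 15 mod 23 = 1^2 * 15 = 1*15 = 15
  bit 1 = 0: r = r^2 mod 23 = 15^2 = 18
  bit 2 = 0: r = r^2 mod 23 = 18^2 = 2
  bit 3 = 0: r = r^2 mod 23 = 2^2 = 4
  -> A = 4
B = 15^17 mod 23  (bits of 17 = 10001)
  bit 0 = 1: r = r^2 * 15 mod 23 = 1^2 * 15 = 1*15 = 15
  bit 1 = 0: r = r^2 mod 23 = 15^2 = 18
  bit 2 = 0: r = r^2 mod 23 = 18^2 = 2
  bit 3 = 0: r = r^2 mod 23 = 2^2 = 4
  bit 4 = 1: r = r^2 * 15 mod 23 = 4^2 * 15 = 16*15 = 10
  -> B = 10
s = B^a = 10^8 mod 23  (bits of 8 = 1000)
  bit 0 = 1: r = r^2 * 10 mod 23 = 1^2 * 10 = 1*10 = 10
  bit 1 = 0: r = r^2 mod 23 = 10^2 = 8
  bit 2 = 0: r = r^2 mod 23 = 8^2 = 18
  bit 3 = 0: r = r^2 mod 23 = 18^2 = 2
  -> s = B^a = 2

Answer: 4 10 2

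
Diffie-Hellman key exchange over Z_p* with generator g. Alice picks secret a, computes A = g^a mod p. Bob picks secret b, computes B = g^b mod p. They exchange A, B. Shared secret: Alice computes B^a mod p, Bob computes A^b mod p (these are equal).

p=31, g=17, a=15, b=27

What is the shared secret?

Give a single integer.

Answer: 30

Derivation:
A = 17^15 mod 31  (bits of 15 = 1111)
  bit 0 = 1: r = r^2 * 17 mod 31 = 1^2 * 17 = 1*17 = 17
  bit 1 = 1: r = r^2 * 17 mod 31 = 17^2 * 17 = 10*17 = 15
  bit 2 = 1: r = r^2 * 17 mod 31 = 15^2 * 17 = 8*17 = 12
  bit 3 = 1: r = r^2 * 17 mod 31 = 12^2 * 17 = 20*17 = 30
  -> A = 30
B = 17^27 mod 31  (bits of 27 = 11011)
  bit 0 = 1: r = r^2 * 17 mod 31 = 1^2 * 17 = 1*17 = 17
  bit 1 = 1: r = r^2 * 17 mod 31 = 17^2 * 17 = 10*17 = 15
  bit 2 = 0: r = r^2 mod 31 = 15^2 = 8
  bit 3 = 1: r = r^2 * 17 mod 31 = 8^2 * 17 = 2*17 = 3
  bit 4 = 1: r = r^2 * 17 mod 31 = 3^2 * 17 = 9*17 = 29
  -> B = 29
s = B^a = 29^15 mod 31  (bits of 15 = 1111)
  bit 0 = 1: r = r^2 * 29 mod 31 = 1^2 * 29 = 1*29 = 29
  bit 1 = 1: r = r^2 * 29 mod 31 = 29^2 * 29 = 4*29 = 23
  bit 2 = 1: r = r^2 * 29 mod 31 = 23^2 * 29 = 2*29 = 27
  bit 3 = 1: r = r^2 * 29 mod 31 = 27^2 * 29 = 16*29 = 30
  -> s = B^a = 30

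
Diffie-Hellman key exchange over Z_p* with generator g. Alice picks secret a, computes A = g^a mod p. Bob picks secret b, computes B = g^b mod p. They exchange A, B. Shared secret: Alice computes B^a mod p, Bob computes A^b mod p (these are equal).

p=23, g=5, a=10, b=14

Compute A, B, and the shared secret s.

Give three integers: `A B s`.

A = 5^10 mod 23  (bits of 10 = 1010)
  bit 0 = 1: r = r^2 * 5 mod 23 = 1^2 * 5 = 1*5 = 5
  bit 1 = 0: r = r^2 mod 23 = 5^2 = 2
  bit 2 = 1: r = r^2 * 5 mod 23 = 2^2 * 5 = 4*5 = 20
  bit 3 = 0: r = r^2 mod 23 = 20^2 = 9
  -> A = 9
B = 5^14 mod 23  (bits of 14 = 1110)
  bit 0 = 1: r = r^2 * 5 mod 23 = 1^2 * 5 = 1*5 = 5
  bit 1 = 1: r = r^2 * 5 mod 23 = 5^2 * 5 = 2*5 = 10
  bit 2 = 1: r = r^2 * 5 mod 23 = 10^2 * 5 = 8*5 = 17
  bit 3 = 0: r = r^2 mod 23 = 17^2 = 13
  -> B = 13
s = B^a = 13^10 mod 23  (bits of 10 = 1010)
  bit 0 = 1: r = r^2 * 13 mod 23 = 1^2 * 13 = 1*13 = 13
  bit 1 = 0: r = r^2 mod 23 = 13^2 = 8
  bit 2 = 1: r = r^2 * 13 mod 23 = 8^2 * 13 = 18*13 = 4
  bit 3 = 0: r = r^2 mod 23 = 4^2 = 16
  -> s = B^a = 16

Answer: 9 13 16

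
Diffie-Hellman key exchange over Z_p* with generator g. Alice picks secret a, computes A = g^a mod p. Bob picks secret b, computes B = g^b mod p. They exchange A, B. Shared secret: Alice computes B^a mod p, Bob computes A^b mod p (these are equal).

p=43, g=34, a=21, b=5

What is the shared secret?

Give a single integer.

Answer: 42

Derivation:
A = 34^21 mod 43  (bits of 21 = 10101)
  bit 0 = 1: r = r^2 * 34 mod 43 = 1^2 * 34 = 1*34 = 34
  bit 1 = 0: r = r^2 mod 43 = 34^2 = 38
  bit 2 = 1: r = r^2 * 34 mod 43 = 38^2 * 34 = 25*34 = 33
  bit 3 = 0: r = r^2 mod 43 = 33^2 = 14
  bit 4 = 1: r = r^2 * 34 mod 43 = 14^2 * 34 = 24*34 = 42
  -> A = 42
B = 34^5 mod 43  (bits of 5 = 101)
  bit 0 = 1: r = r^2 * 34 mod 43 = 1^2 * 34 = 1*34 = 34
  bit 1 = 0: r = r^2 mod 43 = 34^2 = 38
  bit 2 = 1: r = r^2 * 34 mod 43 = 38^2 * 34 = 25*34 = 33
  -> B = 33
s = B^a = 33^21 mod 43  (bits of 21 = 10101)
  bit 0 = 1: r = r^2 * 33 mod 43 = 1^2 * 33 = 1*33 = 33
  bit 1 = 0: r = r^2 mod 43 = 33^2 = 14
  bit 2 = 1: r = r^2 * 33 mod 43 = 14^2 * 33 = 24*33 = 18
  bit 3 = 0: r = r^2 mod 43 = 18^2 = 23
  bit 4 = 1: r = r^2 * 33 mod 43 = 23^2 * 33 = 13*33 = 42
  -> s = B^a = 42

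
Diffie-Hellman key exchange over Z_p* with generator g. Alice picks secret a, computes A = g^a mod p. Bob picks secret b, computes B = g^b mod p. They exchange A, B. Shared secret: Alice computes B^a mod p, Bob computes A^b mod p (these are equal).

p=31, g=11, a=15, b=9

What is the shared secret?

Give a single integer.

A = 11^15 mod 31  (bits of 15 = 1111)
  bit 0 = 1: r = r^2 * 11 mod 31 = 1^2 * 11 = 1*11 = 11
  bit 1 = 1: r = r^2 * 11 mod 31 = 11^2 * 11 = 28*11 = 29
  bit 2 = 1: r = r^2 * 11 mod 31 = 29^2 * 11 = 4*11 = 13
  bit 3 = 1: r = r^2 * 11 mod 31 = 13^2 * 11 = 14*11 = 30
  -> A = 30
B = 11^9 mod 31  (bits of 9 = 1001)
  bit 0 = 1: r = r^2 * 11 mod 31 = 1^2 * 11 = 1*11 = 11
  bit 1 = 0: r = r^2 mod 31 = 11^2 = 28
  bit 2 = 0: r = r^2 mod 31 = 28^2 = 9
  bit 3 = 1: r = r^2 * 11 mod 31 = 9^2 * 11 = 19*11 = 23
  -> B = 23
s = B^a = 23^15 mod 31  (bits of 15 = 1111)
  bit 0 = 1: r = r^2 * 23 mod 31 = 1^2 * 23 = 1*23 = 23
  bit 1 = 1: r = r^2 * 23 mod 31 = 23^2 * 23 = 2*23 = 15
  bit 2 = 1: r = r^2 * 23 mod 31 = 15^2 * 23 = 8*23 = 29
  bit 3 = 1: r = r^2 * 23 mod 31 = 29^2 * 23 = 4*23 = 30
  -> s = B^a = 30

Answer: 30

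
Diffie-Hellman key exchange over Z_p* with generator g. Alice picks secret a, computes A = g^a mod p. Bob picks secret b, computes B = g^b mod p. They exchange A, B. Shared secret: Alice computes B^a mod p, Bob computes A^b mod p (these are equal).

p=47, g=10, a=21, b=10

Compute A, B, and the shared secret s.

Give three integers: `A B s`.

A = 10^21 mod 47  (bits of 21 = 10101)
  bit 0 = 1: r = r^2 * 10 mod 47 = 1^2 * 10 = 1*10 = 10
  bit 1 = 0: r = r^2 mod 47 = 10^2 = 6
  bit 2 = 1: r = r^2 * 10 mod 47 = 6^2 * 10 = 36*10 = 31
  bit 3 = 0: r = r^2 mod 47 = 31^2 = 21
  bit 4 = 1: r = r^2 * 10 mod 47 = 21^2 * 10 = 18*10 = 39
  -> A = 39
B = 10^10 mod 47  (bits of 10 = 1010)
  bit 0 = 1: r = r^2 * 10 mod 47 = 1^2 * 10 = 1*10 = 10
  bit 1 = 0: r = r^2 mod 47 = 10^2 = 6
  bit 2 = 1: r = r^2 * 10 mod 47 = 6^2 * 10 = 36*10 = 31
  bit 3 = 0: r = r^2 mod 47 = 31^2 = 21
  -> B = 21
s = B^a = 21^21 mod 47  (bits of 21 = 10101)
  bit 0 = 1: r = r^2 * 21 mod 47 = 1^2 * 21 = 1*21 = 21
  bit 1 = 0: r = r^2 mod 47 = 21^2 = 18
  bit 2 = 1: r = r^2 * 21 mod 47 = 18^2 * 21 = 42*21 = 36
  bit 3 = 0: r = r^2 mod 47 = 36^2 = 27
  bit 4 = 1: r = r^2 * 21 mod 47 = 27^2 * 21 = 24*21 = 34
  -> s = B^a = 34

Answer: 39 21 34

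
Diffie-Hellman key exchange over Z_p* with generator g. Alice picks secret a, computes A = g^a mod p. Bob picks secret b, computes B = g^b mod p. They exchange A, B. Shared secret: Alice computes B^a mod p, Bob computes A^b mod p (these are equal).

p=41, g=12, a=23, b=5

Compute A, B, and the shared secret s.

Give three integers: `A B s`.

A = 12^23 mod 41  (bits of 23 = 10111)
  bit 0 = 1: r = r^2 * 12 mod 41 = 1^2 * 12 = 1*12 = 12
  bit 1 = 0: r = r^2 mod 41 = 12^2 = 21
  bit 2 = 1: r = r^2 * 12 mod 41 = 21^2 * 12 = 31*12 = 3
  bit 3 = 1: r = r^2 * 12 mod 41 = 3^2 * 12 = 9*12 = 26
  bit 4 = 1: r = r^2 * 12 mod 41 = 26^2 * 12 = 20*12 = 35
  -> A = 35
B = 12^5 mod 41  (bits of 5 = 101)
  bit 0 = 1: r = r^2 * 12 mod 41 = 1^2 * 12 = 1*12 = 12
  bit 1 = 0: r = r^2 mod 41 = 12^2 = 21
  bit 2 = 1: r = r^2 * 12 mod 41 = 21^2 * 12 = 31*12 = 3
  -> B = 3
s = B^a = 3^23 mod 41  (bits of 23 = 10111)
  bit 0 = 1: r = r^2 * 3 mod 41 = 1^2 * 3 = 1*3 = 3
  bit 1 = 0: r = r^2 mod 41 = 3^2 = 9
  bit 2 = 1: r = r^2 * 3 mod 41 = 9^2 * 3 = 40*3 = 38
  bit 3 = 1: r = r^2 * 3 mod 41 = 38^2 * 3 = 9*3 = 27
  bit 4 = 1: r = r^2 * 3 mod 41 = 27^2 * 3 = 32*3 = 14
  -> s = B^a = 14

Answer: 35 3 14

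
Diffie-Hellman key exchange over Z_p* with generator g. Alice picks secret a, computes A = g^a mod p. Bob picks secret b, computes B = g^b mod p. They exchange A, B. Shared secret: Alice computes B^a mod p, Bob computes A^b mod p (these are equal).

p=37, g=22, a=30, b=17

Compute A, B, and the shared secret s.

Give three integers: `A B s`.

A = 22^30 mod 37  (bits of 30 = 11110)
  bit 0 = 1: r = r^2 * 22 mod 37 = 1^2 * 22 = 1*22 = 22
  bit 1 = 1: r = r^2 * 22 mod 37 = 22^2 * 22 = 3*22 = 29
  bit 2 = 1: r = r^2 * 22 mod 37 = 29^2 * 22 = 27*22 = 2
  bit 3 = 1: r = r^2 * 22 mod 37 = 2^2 * 22 = 4*22 = 14
  bit 4 = 0: r = r^2 mod 37 = 14^2 = 11
  -> A = 11
B = 22^17 mod 37  (bits of 17 = 10001)
  bit 0 = 1: r = r^2 * 22 mod 37 = 1^2 * 22 = 1*22 = 22
  bit 1 = 0: r = r^2 mod 37 = 22^2 = 3
  bit 2 = 0: r = r^2 mod 37 = 3^2 = 9
  bit 3 = 0: r = r^2 mod 37 = 9^2 = 7
  bit 4 = 1: r = r^2 * 22 mod 37 = 7^2 * 22 = 12*22 = 5
  -> B = 5
s = B^a = 5^30 mod 37  (bits of 30 = 11110)
  bit 0 = 1: r = r^2 * 5 mod 37 = 1^2 * 5 = 1*5 = 5
  bit 1 = 1: r = r^2 * 5 mod 37 = 5^2 * 5 = 25*5 = 14
  bit 2 = 1: r = r^2 * 5 mod 37 = 14^2 * 5 = 11*5 = 18
  bit 3 = 1: r = r^2 * 5 mod 37 = 18^2 * 5 = 28*5 = 29
  bit 4 = 0: r = r^2 mod 37 = 29^2 = 27
  -> s = B^a = 27

Answer: 11 5 27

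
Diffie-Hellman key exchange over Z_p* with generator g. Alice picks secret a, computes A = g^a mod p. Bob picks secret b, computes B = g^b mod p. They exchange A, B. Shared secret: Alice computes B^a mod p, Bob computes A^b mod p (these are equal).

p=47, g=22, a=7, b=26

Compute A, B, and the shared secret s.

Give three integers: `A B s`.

A = 22^7 mod 47  (bits of 7 = 111)
  bit 0 = 1: r = r^2 * 22 mod 47 = 1^2 * 22 = 1*22 = 22
  bit 1 = 1: r = r^2 * 22 mod 47 = 22^2 * 22 = 14*22 = 26
  bit 2 = 1: r = r^2 * 22 mod 47 = 26^2 * 22 = 18*22 = 20
  -> A = 20
B = 22^26 mod 47  (bits of 26 = 11010)
  bit 0 = 1: r = r^2 * 22 mod 47 = 1^2 * 22 = 1*22 = 22
  bit 1 = 1: r = r^2 * 22 mod 47 = 22^2 * 22 = 14*22 = 26
  bit 2 = 0: r = r^2 mod 47 = 26^2 = 18
  bit 3 = 1: r = r^2 * 22 mod 47 = 18^2 * 22 = 42*22 = 31
  bit 4 = 0: r = r^2 mod 47 = 31^2 = 21
  -> B = 21
s = B^a = 21^7 mod 47  (bits of 7 = 111)
  bit 0 = 1: r = r^2 * 21 mod 47 = 1^2 * 21 = 1*21 = 21
  bit 1 = 1: r = r^2 * 21 mod 47 = 21^2 * 21 = 18*21 = 2
  bit 2 = 1: r = r^2 * 21 mod 47 = 2^2 * 21 = 4*21 = 37
  -> s = B^a = 37

Answer: 20 21 37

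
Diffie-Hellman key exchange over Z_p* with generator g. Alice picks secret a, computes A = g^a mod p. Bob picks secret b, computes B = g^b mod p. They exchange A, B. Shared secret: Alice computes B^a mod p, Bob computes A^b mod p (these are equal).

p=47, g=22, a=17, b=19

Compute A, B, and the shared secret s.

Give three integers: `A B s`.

A = 22^17 mod 47  (bits of 17 = 10001)
  bit 0 = 1: r = r^2 * 22 mod 47 = 1^2 * 22 = 1*22 = 22
  bit 1 = 0: r = r^2 mod 47 = 22^2 = 14
  bit 2 = 0: r = r^2 mod 47 = 14^2 = 8
  bit 3 = 0: r = r^2 mod 47 = 8^2 = 17
  bit 4 = 1: r = r^2 * 22 mod 47 = 17^2 * 22 = 7*22 = 13
  -> A = 13
B = 22^19 mod 47  (bits of 19 = 10011)
  bit 0 = 1: r = r^2 * 22 mod 47 = 1^2 * 22 = 1*22 = 22
  bit 1 = 0: r = r^2 mod 47 = 22^2 = 14
  bit 2 = 0: r = r^2 mod 47 = 14^2 = 8
  bit 3 = 1: r = r^2 * 22 mod 47 = 8^2 * 22 = 17*22 = 45
  bit 4 = 1: r = r^2 * 22 mod 47 = 45^2 * 22 = 4*22 = 41
  -> B = 41
s = B^a = 41^17 mod 47  (bits of 17 = 10001)
  bit 0 = 1: r = r^2 * 41 mod 47 = 1^2 * 41 = 1*41 = 41
  bit 1 = 0: r = r^2 mod 47 = 41^2 = 36
  bit 2 = 0: r = r^2 mod 47 = 36^2 = 27
  bit 3 = 0: r = r^2 mod 47 = 27^2 = 24
  bit 4 = 1: r = r^2 * 41 mod 47 = 24^2 * 41 = 12*41 = 22
  -> s = B^a = 22

Answer: 13 41 22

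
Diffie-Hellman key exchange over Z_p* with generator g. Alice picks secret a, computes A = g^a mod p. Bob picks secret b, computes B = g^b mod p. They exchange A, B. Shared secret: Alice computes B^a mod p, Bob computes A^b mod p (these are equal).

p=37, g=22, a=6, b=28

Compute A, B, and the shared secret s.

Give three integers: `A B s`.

A = 22^6 mod 37  (bits of 6 = 110)
  bit 0 = 1: r = r^2 * 22 mod 37 = 1^2 * 22 = 1*22 = 22
  bit 1 = 1: r = r^2 * 22 mod 37 = 22^2 * 22 = 3*22 = 29
  bit 2 = 0: r = r^2 mod 37 = 29^2 = 27
  -> A = 27
B = 22^28 mod 37  (bits of 28 = 11100)
  bit 0 = 1: r = r^2 * 22 mod 37 = 1^2 * 22 = 1*22 = 22
  bit 1 = 1: r = r^2 * 22 mod 37 = 22^2 * 22 = 3*22 = 29
  bit 2 = 1: r = r^2 * 22 mod 37 = 29^2 * 22 = 27*22 = 2
  bit 3 = 0: r = r^2 mod 37 = 2^2 = 4
  bit 4 = 0: r = r^2 mod 37 = 4^2 = 16
  -> B = 16
s = B^a = 16^6 mod 37  (bits of 6 = 110)
  bit 0 = 1: r = r^2 * 16 mod 37 = 1^2 * 16 = 1*16 = 16
  bit 1 = 1: r = r^2 * 16 mod 37 = 16^2 * 16 = 34*16 = 26
  bit 2 = 0: r = r^2 mod 37 = 26^2 = 10
  -> s = B^a = 10

Answer: 27 16 10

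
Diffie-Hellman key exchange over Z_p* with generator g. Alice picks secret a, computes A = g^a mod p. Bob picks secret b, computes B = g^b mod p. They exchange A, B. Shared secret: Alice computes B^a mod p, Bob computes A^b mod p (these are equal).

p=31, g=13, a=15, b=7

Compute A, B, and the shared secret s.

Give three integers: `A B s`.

A = 13^15 mod 31  (bits of 15 = 1111)
  bit 0 = 1: r = r^2 * 13 mod 31 = 1^2 * 13 = 1*13 = 13
  bit 1 = 1: r = r^2 * 13 mod 31 = 13^2 * 13 = 14*13 = 27
  bit 2 = 1: r = r^2 * 13 mod 31 = 27^2 * 13 = 16*13 = 22
  bit 3 = 1: r = r^2 * 13 mod 31 = 22^2 * 13 = 19*13 = 30
  -> A = 30
B = 13^7 mod 31  (bits of 7 = 111)
  bit 0 = 1: r = r^2 * 13 mod 31 = 1^2 * 13 = 1*13 = 13
  bit 1 = 1: r = r^2 * 13 mod 31 = 13^2 * 13 = 14*13 = 27
  bit 2 = 1: r = r^2 * 13 mod 31 = 27^2 * 13 = 16*13 = 22
  -> B = 22
s = B^a = 22^15 mod 31  (bits of 15 = 1111)
  bit 0 = 1: r = r^2 * 22 mod 31 = 1^2 * 22 = 1*22 = 22
  bit 1 = 1: r = r^2 * 22 mod 31 = 22^2 * 22 = 19*22 = 15
  bit 2 = 1: r = r^2 * 22 mod 31 = 15^2 * 22 = 8*22 = 21
  bit 3 = 1: r = r^2 * 22 mod 31 = 21^2 * 22 = 7*22 = 30
  -> s = B^a = 30

Answer: 30 22 30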